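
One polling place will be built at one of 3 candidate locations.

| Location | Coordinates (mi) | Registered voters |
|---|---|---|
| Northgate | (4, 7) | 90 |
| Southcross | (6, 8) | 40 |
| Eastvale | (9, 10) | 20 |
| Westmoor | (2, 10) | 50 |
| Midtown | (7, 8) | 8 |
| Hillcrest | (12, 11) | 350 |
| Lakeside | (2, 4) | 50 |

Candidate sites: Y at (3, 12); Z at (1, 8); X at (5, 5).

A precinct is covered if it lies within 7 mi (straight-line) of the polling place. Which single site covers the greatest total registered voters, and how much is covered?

Coverage radius r = 7 mi; a point is covered iff (Δx)²+(Δy)² ≤ 7² = 49.
  Y (3, 12): covers {Northgate, Southcross, Eastvale, Westmoor, Midtown} → 208
  Z (1, 8): covers {Northgate, Southcross, Westmoor, Midtown, Lakeside} → 238
  X (5, 5): covers {Northgate, Southcross, Eastvale, Westmoor, Midtown, Lakeside} → 258
Maximum coverage at X: 258 registered voters.

X, covering 258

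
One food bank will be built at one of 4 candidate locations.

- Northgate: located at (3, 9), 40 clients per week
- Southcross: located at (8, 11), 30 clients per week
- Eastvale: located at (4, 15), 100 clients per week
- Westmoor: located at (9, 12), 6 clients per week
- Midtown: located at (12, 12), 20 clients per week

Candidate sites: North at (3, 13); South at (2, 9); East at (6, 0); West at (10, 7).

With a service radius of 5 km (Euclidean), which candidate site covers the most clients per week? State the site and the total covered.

North, covering 140

Coverage radius r = 5 km; a point is covered iff (Δx)²+(Δy)² ≤ 5² = 25.
  North (3, 13): covers {Northgate, Eastvale} → 140
  South (2, 9): covers {Northgate} → 40
  East (6, 0): covers {none} → 0
  West (10, 7): covers {Southcross} → 30
Maximum coverage at North: 140 clients per week.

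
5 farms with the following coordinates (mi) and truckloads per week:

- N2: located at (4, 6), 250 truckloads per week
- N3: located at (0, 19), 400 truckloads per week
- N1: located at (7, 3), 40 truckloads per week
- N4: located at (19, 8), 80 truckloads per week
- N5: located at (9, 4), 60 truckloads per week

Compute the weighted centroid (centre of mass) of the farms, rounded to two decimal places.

The minimiser of Σwᵢ‖p−pᵢ‖² is the weighted centroid p* = (Σwᵢpᵢ)/(Σwᵢ).
Σwᵢ = 830.
Σwᵢxᵢ = 250·4 + 400·0 + 40·7 + 80·19 + 60·9 = 3340.
Σwᵢyᵢ = 250·6 + 400·19 + 40·3 + 80·8 + 60·4 = 10100.
x* = 3340/830 = 4.02, y* = 10100/830 = 12.17.

(4.02, 12.17)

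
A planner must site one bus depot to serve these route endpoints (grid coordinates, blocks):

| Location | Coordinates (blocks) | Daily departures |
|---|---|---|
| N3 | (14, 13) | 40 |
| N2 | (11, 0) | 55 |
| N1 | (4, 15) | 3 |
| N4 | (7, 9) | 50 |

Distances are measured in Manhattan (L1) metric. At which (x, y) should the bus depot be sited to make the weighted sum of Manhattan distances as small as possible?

(11, 9)

Manhattan distance separates: Σwᵢ(|x−xᵢ|+|y−yᵢ|) = Σwᵢ|x−xᵢ| + Σwᵢ|y−yᵢ|, so x and y are optimised independently as 1-D weighted medians.
Total weight W = 148; half = 74.
x-coordinate, sorted with cumulative weight:
  x=4 (N1, w=3) cum 3
  x=7 (N4, w=50) cum 53
  x=11 (N2, w=55) cum 108  ← median
  x=14 (N3, w=40) cum 148
⇒ x* = 11
y-coordinate, sorted with cumulative weight:
  y=0 (N2, w=55) cum 55
  y=9 (N4, w=50) cum 105  ← median
  y=13 (N3, w=40) cum 145
  y=15 (N1, w=3) cum 148
⇒ y* = 9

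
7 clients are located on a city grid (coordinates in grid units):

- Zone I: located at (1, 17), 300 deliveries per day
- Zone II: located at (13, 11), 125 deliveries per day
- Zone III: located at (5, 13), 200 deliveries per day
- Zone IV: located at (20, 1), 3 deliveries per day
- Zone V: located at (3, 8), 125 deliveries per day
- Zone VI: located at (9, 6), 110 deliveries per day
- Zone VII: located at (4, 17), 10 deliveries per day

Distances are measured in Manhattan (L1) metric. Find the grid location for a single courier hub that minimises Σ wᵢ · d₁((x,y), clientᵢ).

Manhattan distance separates: Σwᵢ(|x−xᵢ|+|y−yᵢ|) = Σwᵢ|x−xᵢ| + Σwᵢ|y−yᵢ|, so x and y are optimised independently as 1-D weighted medians.
Total weight W = 873; half = 436.5.
x-coordinate, sorted with cumulative weight:
  x=1 (Zone I, w=300) cum 300
  x=3 (Zone V, w=125) cum 425
  x=4 (Zone VII, w=10) cum 435
  x=5 (Zone III, w=200) cum 635  ← median
  x=9 (Zone VI, w=110) cum 745
  x=13 (Zone II, w=125) cum 870
  x=20 (Zone IV, w=3) cum 873
⇒ x* = 5
y-coordinate, sorted with cumulative weight:
  y=1 (Zone IV, w=3) cum 3
  y=6 (Zone VI, w=110) cum 113
  y=8 (Zone V, w=125) cum 238
  y=11 (Zone II, w=125) cum 363
  y=13 (Zone III, w=200) cum 563  ← median
  y=17 (Zone I, w=300) cum 863
  y=17 (Zone VII, w=10) cum 873
⇒ y* = 13

(5, 13)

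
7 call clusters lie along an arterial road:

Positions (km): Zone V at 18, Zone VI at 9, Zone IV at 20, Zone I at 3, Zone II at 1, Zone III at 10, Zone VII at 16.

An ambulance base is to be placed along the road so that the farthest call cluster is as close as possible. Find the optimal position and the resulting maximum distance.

The 1-center on a line is the midpoint of the two extreme points: leftmost at 1, rightmost at 20.
Optimal location = (1 + 20)/2 = 10.5; maximum distance = (20 − 1)/2 = 9.5.

location 10.5, max distance 9.5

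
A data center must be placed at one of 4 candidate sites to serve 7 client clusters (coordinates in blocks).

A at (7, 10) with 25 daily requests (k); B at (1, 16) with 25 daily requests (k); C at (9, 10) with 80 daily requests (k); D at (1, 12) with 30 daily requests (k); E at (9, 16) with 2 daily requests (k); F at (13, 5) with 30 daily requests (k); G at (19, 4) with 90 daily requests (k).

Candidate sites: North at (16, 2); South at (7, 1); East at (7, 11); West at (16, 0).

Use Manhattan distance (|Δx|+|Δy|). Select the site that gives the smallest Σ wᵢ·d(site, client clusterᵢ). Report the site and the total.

Total weighted distance at each candidate:
  North (16, 2): total = 3772
  South (7, 1): total = 3824
  East (7, 11): total = 2834
  West (16, 0): total = 4336
Minimum is at East with total 2834 blocks.

East, total 2834 blocks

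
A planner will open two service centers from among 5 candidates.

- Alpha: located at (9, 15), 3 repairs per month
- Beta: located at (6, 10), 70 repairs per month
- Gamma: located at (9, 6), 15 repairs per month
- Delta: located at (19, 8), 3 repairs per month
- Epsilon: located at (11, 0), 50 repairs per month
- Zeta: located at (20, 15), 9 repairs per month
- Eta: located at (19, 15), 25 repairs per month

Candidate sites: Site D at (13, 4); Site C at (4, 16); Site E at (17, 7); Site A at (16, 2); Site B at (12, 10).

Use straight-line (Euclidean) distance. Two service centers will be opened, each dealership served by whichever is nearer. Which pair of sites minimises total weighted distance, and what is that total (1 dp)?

Evaluate every pair (each demand assigned to the nearer of the two):
  {Site D, Site B}: total = 1049.8
  {Site A, Site B}: total = 1101.8
  {Site D, Site C}: total = 1200.9
  {Site D, Site E}: total = 1259.8
  {Site E, Site B}: total = 1263.2
  {Site C, Site A}: total = 1324.3
  {Site C, Site E}: total = 1329.7
  {Site C, Site B}: total = 1334.6
  {Site D, Site A}: total = 1421.9
  {Site E, Site A}: total = 1512.0
Best pair: {Site D, Site B} with total 1049.8.

{Site D, Site B}, total 1049.8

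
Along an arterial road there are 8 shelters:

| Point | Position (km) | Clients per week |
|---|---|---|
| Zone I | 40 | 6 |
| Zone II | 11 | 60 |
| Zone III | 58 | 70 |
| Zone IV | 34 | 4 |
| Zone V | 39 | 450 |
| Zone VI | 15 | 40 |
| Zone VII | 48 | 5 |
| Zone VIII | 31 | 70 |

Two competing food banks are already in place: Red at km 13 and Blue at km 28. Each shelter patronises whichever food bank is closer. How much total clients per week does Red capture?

100

The indifferent point is the midpoint (13+28)/2 = 20.5; shelters left of it (closer to Red at 13) go to Red, those right go to Blue.
  Zone II at 11 (w=60) → Red
  Zone VI at 15 (w=40) → Red
  Zone VIII at 31 (w=70) → Blue
  Zone IV at 34 (w=4) → Blue
  Zone V at 39 (w=450) → Blue
  Zone I at 40 (w=6) → Blue
  Zone VII at 48 (w=5) → Blue
  Zone III at 58 (w=70) → Blue
Red captures 100; Blue captures 605.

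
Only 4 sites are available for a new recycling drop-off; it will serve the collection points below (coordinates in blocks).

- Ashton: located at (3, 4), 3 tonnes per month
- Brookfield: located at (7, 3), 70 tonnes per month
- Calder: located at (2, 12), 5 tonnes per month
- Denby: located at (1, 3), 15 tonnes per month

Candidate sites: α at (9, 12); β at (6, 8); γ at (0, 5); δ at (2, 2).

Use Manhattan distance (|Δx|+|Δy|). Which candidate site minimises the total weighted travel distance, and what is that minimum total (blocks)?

Total weighted distance at each candidate:
  α (9, 12): total = 1102
  β (6, 8): total = 631
  γ (0, 5): total = 732
  δ (2, 2): total = 509
Minimum is at δ with total 509 blocks.

δ, total 509 blocks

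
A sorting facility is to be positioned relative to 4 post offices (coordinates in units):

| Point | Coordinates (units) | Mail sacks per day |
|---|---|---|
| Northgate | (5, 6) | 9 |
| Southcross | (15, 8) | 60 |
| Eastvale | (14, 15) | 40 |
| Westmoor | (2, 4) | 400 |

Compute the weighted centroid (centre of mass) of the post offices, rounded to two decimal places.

The minimiser of Σwᵢ‖p−pᵢ‖² is the weighted centroid p* = (Σwᵢpᵢ)/(Σwᵢ).
Σwᵢ = 509.
Σwᵢxᵢ = 9·5 + 60·15 + 40·14 + 400·2 = 2305.
Σwᵢyᵢ = 9·6 + 60·8 + 40·15 + 400·4 = 2734.
x* = 2305/509 = 4.53, y* = 2734/509 = 5.37.

(4.53, 5.37)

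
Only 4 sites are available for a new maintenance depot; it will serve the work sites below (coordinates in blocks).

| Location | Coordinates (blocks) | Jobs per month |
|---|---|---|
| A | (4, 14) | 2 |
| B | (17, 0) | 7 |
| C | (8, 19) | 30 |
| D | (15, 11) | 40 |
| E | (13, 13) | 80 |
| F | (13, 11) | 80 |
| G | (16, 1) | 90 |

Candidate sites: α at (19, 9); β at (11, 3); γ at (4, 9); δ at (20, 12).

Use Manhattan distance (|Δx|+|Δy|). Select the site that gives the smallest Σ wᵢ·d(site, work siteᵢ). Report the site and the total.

α, total 3417 blocks

Total weighted distance at each candidate:
  α (19, 9): total = 3417
  β (11, 3): total = 3539
  γ (4, 9): total = 4824
  δ (20, 12): total = 3581
Minimum is at α with total 3417 blocks.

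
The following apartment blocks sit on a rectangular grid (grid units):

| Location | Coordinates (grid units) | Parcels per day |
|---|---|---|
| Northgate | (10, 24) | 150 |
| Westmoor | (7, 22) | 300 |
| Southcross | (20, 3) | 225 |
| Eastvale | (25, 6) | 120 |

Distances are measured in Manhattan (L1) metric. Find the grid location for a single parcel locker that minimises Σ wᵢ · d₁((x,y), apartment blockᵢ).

Manhattan distance separates: Σwᵢ(|x−xᵢ|+|y−yᵢ|) = Σwᵢ|x−xᵢ| + Σwᵢ|y−yᵢ|, so x and y are optimised independently as 1-D weighted medians.
Total weight W = 795; half = 397.5.
x-coordinate, sorted with cumulative weight:
  x=7 (Westmoor, w=300) cum 300
  x=10 (Northgate, w=150) cum 450  ← median
  x=20 (Southcross, w=225) cum 675
  x=25 (Eastvale, w=120) cum 795
⇒ x* = 10
y-coordinate, sorted with cumulative weight:
  y=3 (Southcross, w=225) cum 225
  y=6 (Eastvale, w=120) cum 345
  y=22 (Westmoor, w=300) cum 645  ← median
  y=24 (Northgate, w=150) cum 795
⇒ y* = 22

(10, 22)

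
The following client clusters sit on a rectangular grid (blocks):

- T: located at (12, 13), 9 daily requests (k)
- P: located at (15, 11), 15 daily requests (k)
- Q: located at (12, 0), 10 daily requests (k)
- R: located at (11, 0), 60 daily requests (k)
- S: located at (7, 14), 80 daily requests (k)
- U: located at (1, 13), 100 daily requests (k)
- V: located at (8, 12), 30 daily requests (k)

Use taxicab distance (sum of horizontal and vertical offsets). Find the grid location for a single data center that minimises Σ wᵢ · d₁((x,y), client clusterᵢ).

Manhattan distance separates: Σwᵢ(|x−xᵢ|+|y−yᵢ|) = Σwᵢ|x−xᵢ| + Σwᵢ|y−yᵢ|, so x and y are optimised independently as 1-D weighted medians.
Total weight W = 304; half = 152.
x-coordinate, sorted with cumulative weight:
  x=1 (U, w=100) cum 100
  x=7 (S, w=80) cum 180  ← median
  x=8 (V, w=30) cum 210
  x=11 (R, w=60) cum 270
  x=12 (T, w=9) cum 279
  x=12 (Q, w=10) cum 289
  x=15 (P, w=15) cum 304
⇒ x* = 7
y-coordinate, sorted with cumulative weight:
  y=0 (Q, w=10) cum 10
  y=0 (R, w=60) cum 70
  y=11 (P, w=15) cum 85
  y=12 (V, w=30) cum 115
  y=13 (T, w=9) cum 124
  y=13 (U, w=100) cum 224  ← median
  y=14 (S, w=80) cum 304
⇒ y* = 13

(7, 13)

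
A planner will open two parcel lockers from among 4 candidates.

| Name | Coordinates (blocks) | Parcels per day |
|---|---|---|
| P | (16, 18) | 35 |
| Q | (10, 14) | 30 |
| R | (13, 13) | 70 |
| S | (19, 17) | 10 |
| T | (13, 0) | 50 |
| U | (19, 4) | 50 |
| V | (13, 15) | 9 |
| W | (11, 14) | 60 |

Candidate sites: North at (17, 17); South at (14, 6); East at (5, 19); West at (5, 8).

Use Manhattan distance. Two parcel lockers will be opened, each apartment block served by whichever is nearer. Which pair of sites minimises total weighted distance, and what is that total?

{North, South}, total 2244

Evaluate every pair (each demand assigned to the nearer of the two):
  {North, South}: total = 2244
  {South, East}: total = 2890
  {South, West}: total = 2990
  {North, West}: total = 3094
  {North, East}: total = 3344
  {East, West}: total = 4258
Best pair: {North, South} with total 2244.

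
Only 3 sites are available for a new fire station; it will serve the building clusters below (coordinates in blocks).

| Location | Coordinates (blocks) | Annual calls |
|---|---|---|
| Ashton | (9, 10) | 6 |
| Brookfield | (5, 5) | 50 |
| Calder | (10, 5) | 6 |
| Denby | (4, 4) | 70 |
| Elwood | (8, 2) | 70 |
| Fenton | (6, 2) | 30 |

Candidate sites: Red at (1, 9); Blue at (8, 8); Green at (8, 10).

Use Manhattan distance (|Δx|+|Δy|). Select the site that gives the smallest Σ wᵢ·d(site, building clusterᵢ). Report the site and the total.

Blue, total 1568 blocks

Total weighted distance at each candidate:
  Red (1, 9): total = 2432
  Blue (8, 8): total = 1568
  Green (8, 10): total = 2008
Minimum is at Blue with total 1568 blocks.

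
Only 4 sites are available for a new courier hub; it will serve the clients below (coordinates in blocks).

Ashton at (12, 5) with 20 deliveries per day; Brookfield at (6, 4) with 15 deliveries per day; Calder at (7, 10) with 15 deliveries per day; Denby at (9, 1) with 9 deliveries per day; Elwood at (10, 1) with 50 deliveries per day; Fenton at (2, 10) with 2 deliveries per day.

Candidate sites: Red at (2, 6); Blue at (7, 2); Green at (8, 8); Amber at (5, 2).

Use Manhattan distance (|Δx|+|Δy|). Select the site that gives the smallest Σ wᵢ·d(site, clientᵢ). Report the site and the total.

Total weighted distance at each candidate:
  Red (2, 6): total = 1211
  Blue (7, 2): total = 578
  Green (8, 8): total = 813
  Amber (5, 2): total = 762
Minimum is at Blue with total 578 blocks.

Blue, total 578 blocks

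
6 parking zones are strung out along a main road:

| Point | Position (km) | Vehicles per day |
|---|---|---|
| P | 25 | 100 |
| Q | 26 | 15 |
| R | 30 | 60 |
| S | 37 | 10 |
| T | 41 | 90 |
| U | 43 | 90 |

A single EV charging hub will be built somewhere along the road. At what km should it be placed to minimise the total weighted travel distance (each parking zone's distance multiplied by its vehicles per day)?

For a sum of weighted absolute distances on a line, the optimum is the weighted median (not the mean). Total weight W = 365; half-weight = 182.5.
Sort by position and accumulate weight:
  km 25 (P, w=100) → cum 100
  km 26 (Q, w=15) → cum 115
  km 30 (R, w=60) → cum 175
  km 37 (S, w=10) → cum 185  ≥ 182.5 → median here
  km 41 (T, w=90) → cum 275
  km 43 (U, w=90) → cum 365
Optimal location: km 37.

x = 37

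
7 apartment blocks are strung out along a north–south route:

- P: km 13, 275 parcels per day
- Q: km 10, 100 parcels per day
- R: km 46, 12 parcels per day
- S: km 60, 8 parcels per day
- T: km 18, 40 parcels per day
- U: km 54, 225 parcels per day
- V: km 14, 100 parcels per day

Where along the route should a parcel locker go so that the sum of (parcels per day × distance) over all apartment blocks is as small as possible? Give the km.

x = 14

For a sum of weighted absolute distances on a line, the optimum is the weighted median (not the mean). Total weight W = 760; half-weight = 380.
Sort by position and accumulate weight:
  km 10 (Q, w=100) → cum 100
  km 13 (P, w=275) → cum 375
  km 14 (V, w=100) → cum 475  ≥ 380 → median here
  km 18 (T, w=40) → cum 515
  km 46 (R, w=12) → cum 527
  km 54 (U, w=225) → cum 752
  km 60 (S, w=8) → cum 760
Optimal location: km 14.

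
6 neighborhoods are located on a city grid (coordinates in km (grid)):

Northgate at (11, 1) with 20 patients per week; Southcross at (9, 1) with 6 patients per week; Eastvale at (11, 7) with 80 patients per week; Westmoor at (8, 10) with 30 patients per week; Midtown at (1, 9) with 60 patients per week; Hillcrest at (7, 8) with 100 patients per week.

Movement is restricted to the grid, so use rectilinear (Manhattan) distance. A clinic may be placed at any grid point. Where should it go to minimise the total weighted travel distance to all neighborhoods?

(7, 8)

Manhattan distance separates: Σwᵢ(|x−xᵢ|+|y−yᵢ|) = Σwᵢ|x−xᵢ| + Σwᵢ|y−yᵢ|, so x and y are optimised independently as 1-D weighted medians.
Total weight W = 296; half = 148.
x-coordinate, sorted with cumulative weight:
  x=1 (Midtown, w=60) cum 60
  x=7 (Hillcrest, w=100) cum 160  ← median
  x=8 (Westmoor, w=30) cum 190
  x=9 (Southcross, w=6) cum 196
  x=11 (Northgate, w=20) cum 216
  x=11 (Eastvale, w=80) cum 296
⇒ x* = 7
y-coordinate, sorted with cumulative weight:
  y=1 (Northgate, w=20) cum 20
  y=1 (Southcross, w=6) cum 26
  y=7 (Eastvale, w=80) cum 106
  y=8 (Hillcrest, w=100) cum 206  ← median
  y=9 (Midtown, w=60) cum 266
  y=10 (Westmoor, w=30) cum 296
⇒ y* = 8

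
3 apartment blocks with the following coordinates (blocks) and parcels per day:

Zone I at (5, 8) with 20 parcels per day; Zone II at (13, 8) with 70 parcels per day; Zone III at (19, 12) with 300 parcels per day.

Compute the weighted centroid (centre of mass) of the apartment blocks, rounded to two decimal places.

The minimiser of Σwᵢ‖p−pᵢ‖² is the weighted centroid p* = (Σwᵢpᵢ)/(Σwᵢ).
Σwᵢ = 390.
Σwᵢxᵢ = 20·5 + 70·13 + 300·19 = 6710.
Σwᵢyᵢ = 20·8 + 70·8 + 300·12 = 4320.
x* = 6710/390 = 17.21, y* = 4320/390 = 11.08.

(17.21, 11.08)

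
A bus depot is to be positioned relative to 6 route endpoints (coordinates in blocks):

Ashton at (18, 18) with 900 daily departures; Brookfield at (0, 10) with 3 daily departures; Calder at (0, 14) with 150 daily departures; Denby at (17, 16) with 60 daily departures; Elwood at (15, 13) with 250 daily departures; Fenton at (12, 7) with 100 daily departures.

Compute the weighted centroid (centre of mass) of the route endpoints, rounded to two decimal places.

(15.15, 15.89)

The minimiser of Σwᵢ‖p−pᵢ‖² is the weighted centroid p* = (Σwᵢpᵢ)/(Σwᵢ).
Σwᵢ = 1463.
Σwᵢxᵢ = 900·18 + 3·0 + 150·0 + 60·17 + 250·15 + 100·12 = 22170.
Σwᵢyᵢ = 900·18 + 3·10 + 150·14 + 60·16 + 250·13 + 100·7 = 23240.
x* = 22170/1463 = 15.15, y* = 23240/1463 = 15.89.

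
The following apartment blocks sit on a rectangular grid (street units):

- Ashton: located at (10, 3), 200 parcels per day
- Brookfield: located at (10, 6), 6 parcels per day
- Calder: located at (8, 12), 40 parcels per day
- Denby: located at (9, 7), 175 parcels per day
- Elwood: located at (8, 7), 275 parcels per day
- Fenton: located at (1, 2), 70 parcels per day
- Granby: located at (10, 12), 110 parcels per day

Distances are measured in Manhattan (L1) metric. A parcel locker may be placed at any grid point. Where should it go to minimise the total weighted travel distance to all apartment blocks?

(9, 7)

Manhattan distance separates: Σwᵢ(|x−xᵢ|+|y−yᵢ|) = Σwᵢ|x−xᵢ| + Σwᵢ|y−yᵢ|, so x and y are optimised independently as 1-D weighted medians.
Total weight W = 876; half = 438.
x-coordinate, sorted with cumulative weight:
  x=1 (Fenton, w=70) cum 70
  x=8 (Calder, w=40) cum 110
  x=8 (Elwood, w=275) cum 385
  x=9 (Denby, w=175) cum 560  ← median
  x=10 (Ashton, w=200) cum 760
  x=10 (Brookfield, w=6) cum 766
  x=10 (Granby, w=110) cum 876
⇒ x* = 9
y-coordinate, sorted with cumulative weight:
  y=2 (Fenton, w=70) cum 70
  y=3 (Ashton, w=200) cum 270
  y=6 (Brookfield, w=6) cum 276
  y=7 (Denby, w=175) cum 451  ← median
  y=7 (Elwood, w=275) cum 726
  y=12 (Calder, w=40) cum 766
  y=12 (Granby, w=110) cum 876
⇒ y* = 7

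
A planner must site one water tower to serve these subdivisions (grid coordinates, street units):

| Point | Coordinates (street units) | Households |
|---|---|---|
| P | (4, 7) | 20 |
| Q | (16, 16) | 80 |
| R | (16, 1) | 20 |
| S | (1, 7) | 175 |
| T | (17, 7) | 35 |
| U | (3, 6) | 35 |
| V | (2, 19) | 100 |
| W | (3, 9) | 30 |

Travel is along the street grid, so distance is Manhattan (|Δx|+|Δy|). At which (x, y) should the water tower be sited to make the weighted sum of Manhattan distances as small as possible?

(2, 7)

Manhattan distance separates: Σwᵢ(|x−xᵢ|+|y−yᵢ|) = Σwᵢ|x−xᵢ| + Σwᵢ|y−yᵢ|, so x and y are optimised independently as 1-D weighted medians.
Total weight W = 495; half = 247.5.
x-coordinate, sorted with cumulative weight:
  x=1 (S, w=175) cum 175
  x=2 (V, w=100) cum 275  ← median
  x=3 (U, w=35) cum 310
  x=3 (W, w=30) cum 340
  x=4 (P, w=20) cum 360
  x=16 (Q, w=80) cum 440
  x=16 (R, w=20) cum 460
  x=17 (T, w=35) cum 495
⇒ x* = 2
y-coordinate, sorted with cumulative weight:
  y=1 (R, w=20) cum 20
  y=6 (U, w=35) cum 55
  y=7 (P, w=20) cum 75
  y=7 (S, w=175) cum 250  ← median
  y=7 (T, w=35) cum 285
  y=9 (W, w=30) cum 315
  y=16 (Q, w=80) cum 395
  y=19 (V, w=100) cum 495
⇒ y* = 7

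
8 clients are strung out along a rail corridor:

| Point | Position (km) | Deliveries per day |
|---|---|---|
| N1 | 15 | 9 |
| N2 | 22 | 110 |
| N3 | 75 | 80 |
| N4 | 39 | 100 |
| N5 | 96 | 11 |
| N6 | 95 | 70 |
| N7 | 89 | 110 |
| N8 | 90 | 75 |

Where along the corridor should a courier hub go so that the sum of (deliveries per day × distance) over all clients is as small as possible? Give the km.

x = 75

For a sum of weighted absolute distances on a line, the optimum is the weighted median (not the mean). Total weight W = 565; half-weight = 282.5.
Sort by position and accumulate weight:
  km 15 (N1, w=9) → cum 9
  km 22 (N2, w=110) → cum 119
  km 39 (N4, w=100) → cum 219
  km 75 (N3, w=80) → cum 299  ≥ 282.5 → median here
  km 89 (N7, w=110) → cum 409
  km 90 (N8, w=75) → cum 484
  km 95 (N6, w=70) → cum 554
  km 96 (N5, w=11) → cum 565
Optimal location: km 75.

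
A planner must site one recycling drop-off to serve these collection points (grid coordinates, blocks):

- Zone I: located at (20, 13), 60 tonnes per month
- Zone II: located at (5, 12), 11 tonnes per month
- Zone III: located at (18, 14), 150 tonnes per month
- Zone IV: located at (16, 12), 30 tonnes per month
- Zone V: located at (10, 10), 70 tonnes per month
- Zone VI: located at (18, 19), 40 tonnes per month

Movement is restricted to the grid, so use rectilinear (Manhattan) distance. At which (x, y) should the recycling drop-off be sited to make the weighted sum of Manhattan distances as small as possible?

(18, 14)

Manhattan distance separates: Σwᵢ(|x−xᵢ|+|y−yᵢ|) = Σwᵢ|x−xᵢ| + Σwᵢ|y−yᵢ|, so x and y are optimised independently as 1-D weighted medians.
Total weight W = 361; half = 180.5.
x-coordinate, sorted with cumulative weight:
  x=5 (Zone II, w=11) cum 11
  x=10 (Zone V, w=70) cum 81
  x=16 (Zone IV, w=30) cum 111
  x=18 (Zone III, w=150) cum 261  ← median
  x=18 (Zone VI, w=40) cum 301
  x=20 (Zone I, w=60) cum 361
⇒ x* = 18
y-coordinate, sorted with cumulative weight:
  y=10 (Zone V, w=70) cum 70
  y=12 (Zone II, w=11) cum 81
  y=12 (Zone IV, w=30) cum 111
  y=13 (Zone I, w=60) cum 171
  y=14 (Zone III, w=150) cum 321  ← median
  y=19 (Zone VI, w=40) cum 361
⇒ y* = 14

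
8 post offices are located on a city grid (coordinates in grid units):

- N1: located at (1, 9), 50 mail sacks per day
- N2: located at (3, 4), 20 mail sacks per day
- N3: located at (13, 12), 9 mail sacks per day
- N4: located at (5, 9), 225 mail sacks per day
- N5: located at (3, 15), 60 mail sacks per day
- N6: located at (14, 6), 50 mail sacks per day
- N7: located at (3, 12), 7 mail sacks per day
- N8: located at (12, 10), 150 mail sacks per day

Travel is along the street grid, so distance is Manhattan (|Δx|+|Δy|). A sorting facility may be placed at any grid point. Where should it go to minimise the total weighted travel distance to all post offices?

(5, 9)

Manhattan distance separates: Σwᵢ(|x−xᵢ|+|y−yᵢ|) = Σwᵢ|x−xᵢ| + Σwᵢ|y−yᵢ|, so x and y are optimised independently as 1-D weighted medians.
Total weight W = 571; half = 285.5.
x-coordinate, sorted with cumulative weight:
  x=1 (N1, w=50) cum 50
  x=3 (N2, w=20) cum 70
  x=3 (N5, w=60) cum 130
  x=3 (N7, w=7) cum 137
  x=5 (N4, w=225) cum 362  ← median
  x=12 (N8, w=150) cum 512
  x=13 (N3, w=9) cum 521
  x=14 (N6, w=50) cum 571
⇒ x* = 5
y-coordinate, sorted with cumulative weight:
  y=4 (N2, w=20) cum 20
  y=6 (N6, w=50) cum 70
  y=9 (N1, w=50) cum 120
  y=9 (N4, w=225) cum 345  ← median
  y=10 (N8, w=150) cum 495
  y=12 (N3, w=9) cum 504
  y=12 (N7, w=7) cum 511
  y=15 (N5, w=60) cum 571
⇒ y* = 9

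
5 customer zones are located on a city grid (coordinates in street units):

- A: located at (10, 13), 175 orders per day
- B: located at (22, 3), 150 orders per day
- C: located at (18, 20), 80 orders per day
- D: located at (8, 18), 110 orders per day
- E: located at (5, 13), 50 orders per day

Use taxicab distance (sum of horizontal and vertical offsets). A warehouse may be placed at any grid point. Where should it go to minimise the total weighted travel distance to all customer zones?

Manhattan distance separates: Σwᵢ(|x−xᵢ|+|y−yᵢ|) = Σwᵢ|x−xᵢ| + Σwᵢ|y−yᵢ|, so x and y are optimised independently as 1-D weighted medians.
Total weight W = 565; half = 282.5.
x-coordinate, sorted with cumulative weight:
  x=5 (E, w=50) cum 50
  x=8 (D, w=110) cum 160
  x=10 (A, w=175) cum 335  ← median
  x=18 (C, w=80) cum 415
  x=22 (B, w=150) cum 565
⇒ x* = 10
y-coordinate, sorted with cumulative weight:
  y=3 (B, w=150) cum 150
  y=13 (A, w=175) cum 325  ← median
  y=13 (E, w=50) cum 375
  y=18 (D, w=110) cum 485
  y=20 (C, w=80) cum 565
⇒ y* = 13

(10, 13)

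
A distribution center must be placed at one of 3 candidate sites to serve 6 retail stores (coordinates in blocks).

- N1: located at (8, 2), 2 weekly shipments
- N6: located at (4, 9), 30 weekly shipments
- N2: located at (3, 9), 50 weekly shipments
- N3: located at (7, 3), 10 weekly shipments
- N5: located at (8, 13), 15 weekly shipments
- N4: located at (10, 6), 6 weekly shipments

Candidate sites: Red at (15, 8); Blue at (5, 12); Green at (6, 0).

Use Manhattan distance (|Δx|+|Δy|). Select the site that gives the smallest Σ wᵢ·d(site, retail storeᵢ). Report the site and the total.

Total weighted distance at each candidate:
  Red (15, 8): total = 1388
  Blue (5, 12): total = 632
  Green (6, 0): total = 1263
Minimum is at Blue with total 632 blocks.

Blue, total 632 blocks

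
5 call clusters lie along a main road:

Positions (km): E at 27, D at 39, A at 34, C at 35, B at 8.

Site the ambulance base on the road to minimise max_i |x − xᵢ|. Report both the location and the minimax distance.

location 23.5, max distance 15.5

The 1-center on a line is the midpoint of the two extreme points: leftmost at 8, rightmost at 39.
Optimal location = (8 + 39)/2 = 23.5; maximum distance = (39 − 8)/2 = 15.5.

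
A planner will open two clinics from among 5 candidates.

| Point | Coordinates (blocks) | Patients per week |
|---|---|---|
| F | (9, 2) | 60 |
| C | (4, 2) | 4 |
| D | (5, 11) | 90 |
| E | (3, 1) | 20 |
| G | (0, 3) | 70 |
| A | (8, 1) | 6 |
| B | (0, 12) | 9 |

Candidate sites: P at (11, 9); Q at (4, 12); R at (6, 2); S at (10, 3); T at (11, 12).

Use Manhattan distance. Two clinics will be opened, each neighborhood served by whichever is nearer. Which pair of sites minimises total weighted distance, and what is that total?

{Q, R}, total 992

Evaluate every pair (each demand assigned to the nearer of the two):
  {Q, R}: total = 992
  {Q, S}: total = 1268
  {R, T}: total = 1505
  {P, R}: total = 1622
  {R, S}: total = 1760
  {S, T}: total = 1781
  {P, S}: total = 1898
  {P, Q}: total = 2012
  {Q, T}: total = 2210
  {P, T}: total = 2901
Best pair: {Q, R} with total 992.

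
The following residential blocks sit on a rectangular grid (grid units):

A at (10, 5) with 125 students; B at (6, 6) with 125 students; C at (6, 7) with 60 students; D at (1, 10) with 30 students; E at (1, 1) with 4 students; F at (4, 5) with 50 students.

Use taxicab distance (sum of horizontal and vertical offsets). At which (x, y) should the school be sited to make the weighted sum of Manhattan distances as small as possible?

Manhattan distance separates: Σwᵢ(|x−xᵢ|+|y−yᵢ|) = Σwᵢ|x−xᵢ| + Σwᵢ|y−yᵢ|, so x and y are optimised independently as 1-D weighted medians.
Total weight W = 394; half = 197.
x-coordinate, sorted with cumulative weight:
  x=1 (D, w=30) cum 30
  x=1 (E, w=4) cum 34
  x=4 (F, w=50) cum 84
  x=6 (B, w=125) cum 209  ← median
  x=6 (C, w=60) cum 269
  x=10 (A, w=125) cum 394
⇒ x* = 6
y-coordinate, sorted with cumulative weight:
  y=1 (E, w=4) cum 4
  y=5 (A, w=125) cum 129
  y=5 (F, w=50) cum 179
  y=6 (B, w=125) cum 304  ← median
  y=7 (C, w=60) cum 364
  y=10 (D, w=30) cum 394
⇒ y* = 6

(6, 6)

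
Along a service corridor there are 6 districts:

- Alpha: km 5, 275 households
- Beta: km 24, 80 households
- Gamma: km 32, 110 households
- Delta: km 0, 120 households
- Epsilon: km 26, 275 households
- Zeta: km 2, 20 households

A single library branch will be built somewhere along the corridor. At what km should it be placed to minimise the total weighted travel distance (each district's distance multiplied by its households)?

For a sum of weighted absolute distances on a line, the optimum is the weighted median (not the mean). Total weight W = 880; half-weight = 440.
Sort by position and accumulate weight:
  km 0 (Delta, w=120) → cum 120
  km 2 (Zeta, w=20) → cum 140
  km 5 (Alpha, w=275) → cum 415
  km 24 (Beta, w=80) → cum 495  ≥ 440 → median here
  km 26 (Epsilon, w=275) → cum 770
  km 32 (Gamma, w=110) → cum 880
Optimal location: km 24.

x = 24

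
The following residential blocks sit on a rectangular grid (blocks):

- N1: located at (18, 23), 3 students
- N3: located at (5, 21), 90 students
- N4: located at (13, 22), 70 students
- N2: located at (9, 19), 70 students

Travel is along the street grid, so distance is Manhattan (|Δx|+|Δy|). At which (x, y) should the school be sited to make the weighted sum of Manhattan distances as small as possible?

Manhattan distance separates: Σwᵢ(|x−xᵢ|+|y−yᵢ|) = Σwᵢ|x−xᵢ| + Σwᵢ|y−yᵢ|, so x and y are optimised independently as 1-D weighted medians.
Total weight W = 233; half = 116.5.
x-coordinate, sorted with cumulative weight:
  x=5 (N3, w=90) cum 90
  x=9 (N2, w=70) cum 160  ← median
  x=13 (N4, w=70) cum 230
  x=18 (N1, w=3) cum 233
⇒ x* = 9
y-coordinate, sorted with cumulative weight:
  y=19 (N2, w=70) cum 70
  y=21 (N3, w=90) cum 160  ← median
  y=22 (N4, w=70) cum 230
  y=23 (N1, w=3) cum 233
⇒ y* = 21

(9, 21)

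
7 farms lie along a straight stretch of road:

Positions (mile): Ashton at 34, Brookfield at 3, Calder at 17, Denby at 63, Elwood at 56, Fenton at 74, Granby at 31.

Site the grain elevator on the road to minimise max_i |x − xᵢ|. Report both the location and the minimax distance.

The 1-center on a line is the midpoint of the two extreme points: leftmost at 3, rightmost at 74.
Optimal location = (3 + 74)/2 = 38.5; maximum distance = (74 − 3)/2 = 35.5.

location 38.5, max distance 35.5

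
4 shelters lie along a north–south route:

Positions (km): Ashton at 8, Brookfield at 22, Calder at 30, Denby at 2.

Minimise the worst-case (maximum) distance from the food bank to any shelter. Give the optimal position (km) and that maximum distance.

The 1-center on a line is the midpoint of the two extreme points: leftmost at 2, rightmost at 30.
Optimal location = (2 + 30)/2 = 16; maximum distance = (30 − 2)/2 = 14.

location 16, max distance 14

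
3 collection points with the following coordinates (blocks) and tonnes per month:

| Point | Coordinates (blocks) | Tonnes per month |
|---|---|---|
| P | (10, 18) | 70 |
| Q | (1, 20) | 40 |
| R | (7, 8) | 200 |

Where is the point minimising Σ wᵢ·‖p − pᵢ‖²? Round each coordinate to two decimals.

The minimiser of Σwᵢ‖p−pᵢ‖² is the weighted centroid p* = (Σwᵢpᵢ)/(Σwᵢ).
Σwᵢ = 310.
Σwᵢxᵢ = 70·10 + 40·1 + 200·7 = 2140.
Σwᵢyᵢ = 70·18 + 40·20 + 200·8 = 3660.
x* = 2140/310 = 6.90, y* = 3660/310 = 11.81.

(6.90, 11.81)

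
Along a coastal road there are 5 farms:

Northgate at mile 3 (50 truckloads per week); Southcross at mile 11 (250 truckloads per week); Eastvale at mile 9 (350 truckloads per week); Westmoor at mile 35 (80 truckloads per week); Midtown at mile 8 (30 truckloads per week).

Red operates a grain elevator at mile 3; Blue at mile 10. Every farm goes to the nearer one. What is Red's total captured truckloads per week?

50

The indifferent point is the midpoint (3+10)/2 = 6.5; farms left of it (closer to Red at 3) go to Red, those right go to Blue.
  Northgate at 3 (w=50) → Red
  Midtown at 8 (w=30) → Blue
  Eastvale at 9 (w=350) → Blue
  Southcross at 11 (w=250) → Blue
  Westmoor at 35 (w=80) → Blue
Red captures 50; Blue captures 710.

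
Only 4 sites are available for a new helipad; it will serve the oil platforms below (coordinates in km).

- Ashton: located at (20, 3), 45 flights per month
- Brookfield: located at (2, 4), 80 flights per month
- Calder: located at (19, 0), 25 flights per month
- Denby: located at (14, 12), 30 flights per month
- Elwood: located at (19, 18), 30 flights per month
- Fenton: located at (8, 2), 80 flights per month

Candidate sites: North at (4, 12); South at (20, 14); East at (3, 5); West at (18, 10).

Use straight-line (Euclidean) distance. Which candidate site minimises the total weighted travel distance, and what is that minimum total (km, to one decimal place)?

Total weighted distance at each candidate:
  North (4, 12): total = 3612.3
  South (20, 14): total = 4164.3
  East (3, 5): total = 2778.6
  West (18, 10): total = 3346.4
Minimum is at East with total 2778.6 km.

East, total 2778.6 km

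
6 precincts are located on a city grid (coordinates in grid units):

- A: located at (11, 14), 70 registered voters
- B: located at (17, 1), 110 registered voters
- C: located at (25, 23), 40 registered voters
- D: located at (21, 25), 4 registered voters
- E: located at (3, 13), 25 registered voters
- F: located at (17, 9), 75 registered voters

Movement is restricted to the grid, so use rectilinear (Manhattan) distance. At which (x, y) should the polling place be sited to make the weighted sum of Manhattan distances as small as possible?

Manhattan distance separates: Σwᵢ(|x−xᵢ|+|y−yᵢ|) = Σwᵢ|x−xᵢ| + Σwᵢ|y−yᵢ|, so x and y are optimised independently as 1-D weighted medians.
Total weight W = 324; half = 162.
x-coordinate, sorted with cumulative weight:
  x=3 (E, w=25) cum 25
  x=11 (A, w=70) cum 95
  x=17 (B, w=110) cum 205  ← median
  x=17 (F, w=75) cum 280
  x=21 (D, w=4) cum 284
  x=25 (C, w=40) cum 324
⇒ x* = 17
y-coordinate, sorted with cumulative weight:
  y=1 (B, w=110) cum 110
  y=9 (F, w=75) cum 185  ← median
  y=13 (E, w=25) cum 210
  y=14 (A, w=70) cum 280
  y=23 (C, w=40) cum 320
  y=25 (D, w=4) cum 324
⇒ y* = 9

(17, 9)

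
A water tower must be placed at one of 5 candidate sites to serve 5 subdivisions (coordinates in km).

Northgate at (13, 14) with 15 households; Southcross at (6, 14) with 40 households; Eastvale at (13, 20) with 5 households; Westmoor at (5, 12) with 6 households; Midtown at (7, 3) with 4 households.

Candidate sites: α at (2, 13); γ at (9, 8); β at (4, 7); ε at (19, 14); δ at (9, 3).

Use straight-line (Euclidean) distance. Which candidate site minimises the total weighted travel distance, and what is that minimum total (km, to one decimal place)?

Total weighted distance at each candidate:
  α (2, 13): total = 459.5
  γ (9, 8): total = 495.2
  β (4, 7): total = 591.9
  ε (19, 14): total = 802.4
  δ (9, 3): total = 786.1
Minimum is at α with total 459.5 km.

α, total 459.5 km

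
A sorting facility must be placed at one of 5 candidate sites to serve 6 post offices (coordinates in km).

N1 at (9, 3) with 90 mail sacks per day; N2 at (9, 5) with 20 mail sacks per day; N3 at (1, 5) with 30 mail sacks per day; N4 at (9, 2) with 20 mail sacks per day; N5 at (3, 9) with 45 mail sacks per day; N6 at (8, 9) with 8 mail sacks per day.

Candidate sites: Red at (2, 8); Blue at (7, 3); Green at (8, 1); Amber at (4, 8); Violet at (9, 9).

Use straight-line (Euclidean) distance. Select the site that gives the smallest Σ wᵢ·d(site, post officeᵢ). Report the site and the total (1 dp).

Blue, total 844.2 km

Total weighted distance at each candidate:
  Red (2, 8): total = 1318.1
  Blue (7, 3): total = 844.2
  Green (8, 1): total = 1042.4
  Amber (4, 8): total = 1133.1
  Violet (9, 9): total = 1306.3
Minimum is at Blue with total 844.2 km.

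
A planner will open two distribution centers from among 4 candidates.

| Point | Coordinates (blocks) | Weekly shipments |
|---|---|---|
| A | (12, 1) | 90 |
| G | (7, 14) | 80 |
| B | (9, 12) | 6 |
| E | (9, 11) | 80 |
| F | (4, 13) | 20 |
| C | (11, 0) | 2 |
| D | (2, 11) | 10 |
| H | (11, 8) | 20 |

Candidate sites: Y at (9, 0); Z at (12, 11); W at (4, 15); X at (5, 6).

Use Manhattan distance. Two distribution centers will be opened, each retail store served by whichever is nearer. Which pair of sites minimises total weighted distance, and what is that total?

Evaluate every pair (each demand assigned to the nearer of the two):
  {Y, Z}: total = 1648
  {Z, W}: total = 1688
  {Y, W}: total = 1752
  {Z, X}: total = 2148
  {Y, X}: total = 2344
  {W, X}: total = 2452
Best pair: {Y, Z} with total 1648.

{Y, Z}, total 1648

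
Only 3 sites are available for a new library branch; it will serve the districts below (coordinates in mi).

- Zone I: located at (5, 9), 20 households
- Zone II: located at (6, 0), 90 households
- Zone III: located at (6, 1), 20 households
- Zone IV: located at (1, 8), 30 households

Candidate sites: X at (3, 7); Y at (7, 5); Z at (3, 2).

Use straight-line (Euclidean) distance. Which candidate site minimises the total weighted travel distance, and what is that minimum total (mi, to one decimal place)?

Z, total 723.1 mi

Total weighted distance at each candidate:
  X (3, 7): total = 943.2
  Y (7, 5): total = 832.1
  Z (3, 2): total = 723.1
Minimum is at Z with total 723.1 mi.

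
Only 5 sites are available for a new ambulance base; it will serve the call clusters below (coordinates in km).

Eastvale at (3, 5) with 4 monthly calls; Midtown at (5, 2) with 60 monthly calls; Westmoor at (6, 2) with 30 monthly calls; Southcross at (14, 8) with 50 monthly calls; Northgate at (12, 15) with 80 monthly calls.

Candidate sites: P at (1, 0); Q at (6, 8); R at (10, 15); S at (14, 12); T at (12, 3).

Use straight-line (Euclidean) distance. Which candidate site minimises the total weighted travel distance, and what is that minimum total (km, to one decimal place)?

Q, total 1699.5 km

Total weighted distance at each candidate:
  P (1, 0): total = 2702.7
  Q (6, 8): total = 1699.5
  R (10, 15): total = 1855.7
  S (14, 12): total = 1732.0
  T (12, 3): total = 1872.9
Minimum is at Q with total 1699.5 km.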